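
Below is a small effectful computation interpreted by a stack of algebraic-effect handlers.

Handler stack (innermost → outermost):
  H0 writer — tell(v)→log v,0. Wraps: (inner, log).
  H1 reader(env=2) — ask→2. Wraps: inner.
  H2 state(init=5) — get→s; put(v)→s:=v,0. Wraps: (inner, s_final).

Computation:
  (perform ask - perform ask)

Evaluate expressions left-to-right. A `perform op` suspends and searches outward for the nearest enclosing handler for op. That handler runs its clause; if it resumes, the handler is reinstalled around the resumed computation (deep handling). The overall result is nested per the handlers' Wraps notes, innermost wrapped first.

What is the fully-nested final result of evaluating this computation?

Working:
ask @ H1 ⇒ 2
ask @ H1 ⇒ 2
H0 returns (0, ())
H1 returns (0, ())
H2 returns ((0, ()), 5)
= ((0, ()), 5)

Answer: ((0, ()), 5)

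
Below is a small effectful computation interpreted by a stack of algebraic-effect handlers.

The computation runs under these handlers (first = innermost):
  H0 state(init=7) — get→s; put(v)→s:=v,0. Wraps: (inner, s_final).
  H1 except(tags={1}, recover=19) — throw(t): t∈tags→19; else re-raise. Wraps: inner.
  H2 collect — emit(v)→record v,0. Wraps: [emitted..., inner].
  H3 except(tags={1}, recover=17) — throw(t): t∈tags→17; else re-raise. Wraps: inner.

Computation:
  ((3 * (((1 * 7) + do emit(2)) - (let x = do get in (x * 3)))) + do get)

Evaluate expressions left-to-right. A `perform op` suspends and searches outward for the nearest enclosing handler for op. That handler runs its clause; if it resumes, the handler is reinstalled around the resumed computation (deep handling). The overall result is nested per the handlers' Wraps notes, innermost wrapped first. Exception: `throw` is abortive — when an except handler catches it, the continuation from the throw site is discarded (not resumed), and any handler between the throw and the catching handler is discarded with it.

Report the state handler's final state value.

Answer: 7

Step-by-step:
emit(2) @ H2 ⇒ out+=2
get @ H0 ⇒ 7
get @ H0 ⇒ 7
H0 returns (-35, 7)
H1 returns (-35, 7)
H2 returns [2, (-35, 7)]
H3 returns [2, (-35, 7)]
= [2, (-35, 7)]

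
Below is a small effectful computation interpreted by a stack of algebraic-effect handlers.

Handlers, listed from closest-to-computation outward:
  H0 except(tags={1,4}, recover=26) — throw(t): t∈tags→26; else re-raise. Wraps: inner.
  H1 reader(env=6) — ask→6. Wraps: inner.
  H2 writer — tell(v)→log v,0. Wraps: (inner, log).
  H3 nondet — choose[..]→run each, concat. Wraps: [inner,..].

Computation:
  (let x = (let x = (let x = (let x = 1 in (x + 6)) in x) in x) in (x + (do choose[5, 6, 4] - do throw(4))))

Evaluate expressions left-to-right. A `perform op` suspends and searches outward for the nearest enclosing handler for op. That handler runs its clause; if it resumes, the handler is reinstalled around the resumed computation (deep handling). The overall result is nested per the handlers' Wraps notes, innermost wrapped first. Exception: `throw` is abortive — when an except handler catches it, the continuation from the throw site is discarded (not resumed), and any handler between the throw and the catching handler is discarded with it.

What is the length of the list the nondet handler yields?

Working:
choose[5, 6, 4] @ H3
  branch[0] choose=5:
    throw(4) @ H0 caught ⇒ 26
    H1 returns 26
    H2 returns (26, ())
    H3 returns [(26, ())]
  branch[1] choose=6:
    throw(4) @ H0 caught ⇒ 26
    H1 returns 26
    H2 returns (26, ())
    H3 returns [(26, ())]
  branch[2] choose=4:
    throw(4) @ H0 caught ⇒ 26
    H1 returns 26
    H2 returns (26, ())
    H3 returns [(26, ())]
= [(26, ()), (26, ()), (26, ())]

Answer: 3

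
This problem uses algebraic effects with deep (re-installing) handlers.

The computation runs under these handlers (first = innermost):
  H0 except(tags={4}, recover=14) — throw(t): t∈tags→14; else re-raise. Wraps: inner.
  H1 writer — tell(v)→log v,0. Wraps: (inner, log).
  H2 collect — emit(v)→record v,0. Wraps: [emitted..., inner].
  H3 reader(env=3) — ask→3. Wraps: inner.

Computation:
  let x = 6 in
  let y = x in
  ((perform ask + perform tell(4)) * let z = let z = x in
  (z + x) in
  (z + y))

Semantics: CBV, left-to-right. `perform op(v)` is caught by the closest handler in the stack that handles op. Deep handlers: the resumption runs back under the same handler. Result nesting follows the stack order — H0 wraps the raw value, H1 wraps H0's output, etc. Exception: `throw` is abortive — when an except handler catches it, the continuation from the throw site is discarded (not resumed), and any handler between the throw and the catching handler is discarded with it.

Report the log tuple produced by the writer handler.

Step-by-step:
ask @ H3 ⇒ 3
tell(4) @ H1 ⇒ log+=4
H0 returns 54
H1 returns (54, (4))
H2 returns [(54, (4))]
H3 returns [(54, (4))]
= [(54, (4))]

Answer: (4)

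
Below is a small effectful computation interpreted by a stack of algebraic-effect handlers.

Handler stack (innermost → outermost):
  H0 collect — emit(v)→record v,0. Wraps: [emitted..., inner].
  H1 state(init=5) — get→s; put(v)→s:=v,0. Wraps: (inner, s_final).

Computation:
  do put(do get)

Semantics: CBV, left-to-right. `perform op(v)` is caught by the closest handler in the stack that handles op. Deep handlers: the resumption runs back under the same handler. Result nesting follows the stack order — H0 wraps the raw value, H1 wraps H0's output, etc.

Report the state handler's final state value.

Working:
get @ H1 ⇒ 5
put(5) @ H1 ⇒ s:=5
H0 returns [0]
H1 returns ([0], 5)
= ([0], 5)

Answer: 5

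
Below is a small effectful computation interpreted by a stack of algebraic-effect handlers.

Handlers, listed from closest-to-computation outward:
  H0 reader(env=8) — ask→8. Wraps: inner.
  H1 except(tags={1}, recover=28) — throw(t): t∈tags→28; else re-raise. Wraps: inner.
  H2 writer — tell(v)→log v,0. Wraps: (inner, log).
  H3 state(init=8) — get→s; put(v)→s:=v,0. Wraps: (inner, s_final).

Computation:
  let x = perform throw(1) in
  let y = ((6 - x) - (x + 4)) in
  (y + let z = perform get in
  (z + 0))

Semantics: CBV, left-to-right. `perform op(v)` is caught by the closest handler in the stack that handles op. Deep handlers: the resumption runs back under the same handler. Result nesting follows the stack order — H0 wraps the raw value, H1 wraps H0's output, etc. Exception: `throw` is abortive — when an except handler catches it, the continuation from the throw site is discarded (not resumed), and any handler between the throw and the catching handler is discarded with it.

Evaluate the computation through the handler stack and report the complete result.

Step-by-step:
throw(1) @ H1 caught ⇒ 28
H2 returns (28, ())
H3 returns ((28, ()), 8)
= ((28, ()), 8)

Answer: ((28, ()), 8)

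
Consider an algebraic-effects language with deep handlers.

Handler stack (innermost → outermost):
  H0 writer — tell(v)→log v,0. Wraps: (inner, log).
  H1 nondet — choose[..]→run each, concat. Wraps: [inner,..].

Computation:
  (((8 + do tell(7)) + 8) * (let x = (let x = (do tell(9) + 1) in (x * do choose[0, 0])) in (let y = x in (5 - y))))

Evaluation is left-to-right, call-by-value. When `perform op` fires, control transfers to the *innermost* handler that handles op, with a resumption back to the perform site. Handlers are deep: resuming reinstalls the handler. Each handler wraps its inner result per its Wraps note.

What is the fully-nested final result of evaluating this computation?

Answer: [(80, (7, 9)), (80, (7, 9))]

Step-by-step:
tell(7) @ H0 ⇒ log+=7
tell(9) @ H0 ⇒ log+=9
choose[0, 0] @ H1
  branch[0] choose=0:
    H0 returns (80, (7, 9))
    H1 returns [(80, (7, 9))]
  branch[1] choose=0:
    H0 returns (80, (7, 9))
    H1 returns [(80, (7, 9))]
= [(80, (7, 9)), (80, (7, 9))]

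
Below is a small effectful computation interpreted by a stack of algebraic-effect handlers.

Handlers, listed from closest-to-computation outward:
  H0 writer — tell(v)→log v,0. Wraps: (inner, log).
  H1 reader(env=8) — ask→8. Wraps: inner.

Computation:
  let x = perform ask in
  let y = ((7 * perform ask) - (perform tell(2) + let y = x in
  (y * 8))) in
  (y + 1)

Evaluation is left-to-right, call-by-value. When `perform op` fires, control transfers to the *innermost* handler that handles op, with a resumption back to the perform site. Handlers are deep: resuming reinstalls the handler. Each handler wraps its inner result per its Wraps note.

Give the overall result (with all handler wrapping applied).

Answer: (-7, (2))

Evaluation trace:
ask @ H1 ⇒ 8
ask @ H1 ⇒ 8
tell(2) @ H0 ⇒ log+=2
H0 returns (-7, (2))
H1 returns (-7, (2))
= (-7, (2))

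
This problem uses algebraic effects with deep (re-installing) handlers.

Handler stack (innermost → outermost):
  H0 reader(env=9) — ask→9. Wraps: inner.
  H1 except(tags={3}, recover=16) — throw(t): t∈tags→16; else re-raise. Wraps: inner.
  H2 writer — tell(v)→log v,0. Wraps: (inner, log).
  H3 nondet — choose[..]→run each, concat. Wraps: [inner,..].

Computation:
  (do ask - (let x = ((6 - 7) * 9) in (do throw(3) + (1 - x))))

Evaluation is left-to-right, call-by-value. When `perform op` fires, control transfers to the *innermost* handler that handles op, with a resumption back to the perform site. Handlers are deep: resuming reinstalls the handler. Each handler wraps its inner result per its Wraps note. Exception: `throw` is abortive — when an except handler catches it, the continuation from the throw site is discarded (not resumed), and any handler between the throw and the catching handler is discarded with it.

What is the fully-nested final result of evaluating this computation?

Answer: [(16, ())]

Evaluation trace:
ask @ H0 ⇒ 9
throw(3) @ H1 caught ⇒ 16
H2 returns (16, ())
H3 returns [(16, ())]
= [(16, ())]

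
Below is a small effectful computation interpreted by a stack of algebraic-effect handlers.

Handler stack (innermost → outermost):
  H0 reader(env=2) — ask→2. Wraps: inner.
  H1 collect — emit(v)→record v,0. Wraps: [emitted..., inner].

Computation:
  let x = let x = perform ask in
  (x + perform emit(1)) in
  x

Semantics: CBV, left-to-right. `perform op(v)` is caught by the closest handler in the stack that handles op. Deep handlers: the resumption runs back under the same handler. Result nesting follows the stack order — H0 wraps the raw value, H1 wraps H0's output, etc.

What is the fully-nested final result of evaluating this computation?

Evaluation trace:
ask @ H0 ⇒ 2
emit(1) @ H1 ⇒ out+=1
H0 returns 2
H1 returns [1, 2]
= [1, 2]

Answer: [1, 2]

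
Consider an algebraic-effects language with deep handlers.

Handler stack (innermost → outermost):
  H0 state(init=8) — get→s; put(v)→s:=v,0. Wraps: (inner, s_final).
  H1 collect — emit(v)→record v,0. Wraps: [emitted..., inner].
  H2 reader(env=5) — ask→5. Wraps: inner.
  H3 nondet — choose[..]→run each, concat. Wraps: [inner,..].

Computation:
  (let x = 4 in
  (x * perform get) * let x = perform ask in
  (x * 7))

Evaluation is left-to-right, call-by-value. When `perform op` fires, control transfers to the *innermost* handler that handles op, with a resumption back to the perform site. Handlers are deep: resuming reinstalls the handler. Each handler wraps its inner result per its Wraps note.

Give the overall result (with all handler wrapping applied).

Step-by-step:
get @ H0 ⇒ 8
ask @ H2 ⇒ 5
H0 returns (1120, 8)
H1 returns [(1120, 8)]
H2 returns [(1120, 8)]
H3 returns [[(1120, 8)]]
= [[(1120, 8)]]

Answer: [[(1120, 8)]]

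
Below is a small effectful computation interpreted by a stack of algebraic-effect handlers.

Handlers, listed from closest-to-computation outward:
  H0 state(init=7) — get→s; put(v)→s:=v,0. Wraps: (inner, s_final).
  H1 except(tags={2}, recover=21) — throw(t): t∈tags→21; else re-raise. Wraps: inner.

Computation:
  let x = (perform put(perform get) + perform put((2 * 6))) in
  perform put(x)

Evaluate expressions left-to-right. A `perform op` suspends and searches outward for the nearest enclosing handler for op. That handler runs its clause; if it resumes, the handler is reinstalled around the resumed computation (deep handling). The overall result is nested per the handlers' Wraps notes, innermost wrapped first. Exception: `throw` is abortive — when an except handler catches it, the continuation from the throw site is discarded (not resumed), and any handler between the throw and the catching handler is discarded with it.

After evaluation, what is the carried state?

Working:
get @ H0 ⇒ 7
put(7) @ H0 ⇒ s:=7
put(12) @ H0 ⇒ s:=12
put(0) @ H0 ⇒ s:=0
H0 returns (0, 0)
H1 returns (0, 0)
= (0, 0)

Answer: 0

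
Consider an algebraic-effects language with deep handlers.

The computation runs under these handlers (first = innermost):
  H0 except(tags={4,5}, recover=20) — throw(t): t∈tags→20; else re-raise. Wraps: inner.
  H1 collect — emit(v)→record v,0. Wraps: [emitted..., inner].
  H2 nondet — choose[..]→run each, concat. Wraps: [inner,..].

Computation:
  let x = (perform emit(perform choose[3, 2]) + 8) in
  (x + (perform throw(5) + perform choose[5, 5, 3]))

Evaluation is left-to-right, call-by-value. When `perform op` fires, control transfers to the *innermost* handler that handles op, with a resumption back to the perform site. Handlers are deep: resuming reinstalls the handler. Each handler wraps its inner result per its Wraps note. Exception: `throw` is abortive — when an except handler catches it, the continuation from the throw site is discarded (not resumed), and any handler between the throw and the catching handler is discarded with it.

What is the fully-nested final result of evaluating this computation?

Step-by-step:
choose[3, 2] @ H2
  branch[0] choose=3:
    emit(3) @ H1 ⇒ out+=3
    throw(5) @ H0 caught ⇒ 20
    H1 returns [3, 20]
    H2 returns [[3, 20]]
  branch[1] choose=2:
    emit(2) @ H1 ⇒ out+=2
    throw(5) @ H0 caught ⇒ 20
    H1 returns [2, 20]
    H2 returns [[2, 20]]
= [[3, 20], [2, 20]]

Answer: [[3, 20], [2, 20]]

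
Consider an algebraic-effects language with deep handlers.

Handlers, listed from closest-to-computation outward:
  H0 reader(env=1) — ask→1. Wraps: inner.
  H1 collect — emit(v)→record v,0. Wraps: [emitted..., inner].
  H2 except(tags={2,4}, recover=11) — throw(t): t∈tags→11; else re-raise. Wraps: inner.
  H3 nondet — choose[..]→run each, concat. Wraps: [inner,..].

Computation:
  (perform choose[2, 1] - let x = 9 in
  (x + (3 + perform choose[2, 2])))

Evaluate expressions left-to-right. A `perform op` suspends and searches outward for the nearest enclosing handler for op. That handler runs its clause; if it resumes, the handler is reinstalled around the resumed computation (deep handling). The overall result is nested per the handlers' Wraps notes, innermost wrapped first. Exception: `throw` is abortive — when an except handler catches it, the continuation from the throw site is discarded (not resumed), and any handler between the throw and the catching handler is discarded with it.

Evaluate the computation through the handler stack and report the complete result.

Answer: [[-12], [-12], [-13], [-13]]

Evaluation trace:
choose[2, 1] @ H3
  branch[0] choose=2:
    choose[2, 2] @ H3
      branch[0] choose=2:
        H0 returns -12
        H1 returns [-12]
        H2 returns [-12]
        H3 returns [[-12]]
      branch[1] choose=2:
        H0 returns -12
        H1 returns [-12]
        H2 returns [-12]
        H3 returns [[-12]]
  branch[1] choose=1:
    choose[2, 2] @ H3
      branch[0] choose=2:
        H0 returns -13
        H1 returns [-13]
        H2 returns [-13]
        H3 returns [[-13]]
      branch[1] choose=2:
        H0 returns -13
        H1 returns [-13]
        H2 returns [-13]
        H3 returns [[-13]]
= [[-12], [-12], [-13], [-13]]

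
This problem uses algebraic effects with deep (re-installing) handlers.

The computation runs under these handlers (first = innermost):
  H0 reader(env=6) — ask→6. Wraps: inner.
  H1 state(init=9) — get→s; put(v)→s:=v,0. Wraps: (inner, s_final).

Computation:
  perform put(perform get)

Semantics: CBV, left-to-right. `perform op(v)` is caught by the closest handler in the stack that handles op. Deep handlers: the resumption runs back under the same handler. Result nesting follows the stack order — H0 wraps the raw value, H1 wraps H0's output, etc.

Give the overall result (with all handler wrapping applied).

Step-by-step:
get @ H1 ⇒ 9
put(9) @ H1 ⇒ s:=9
H0 returns 0
H1 returns (0, 9)
= (0, 9)

Answer: (0, 9)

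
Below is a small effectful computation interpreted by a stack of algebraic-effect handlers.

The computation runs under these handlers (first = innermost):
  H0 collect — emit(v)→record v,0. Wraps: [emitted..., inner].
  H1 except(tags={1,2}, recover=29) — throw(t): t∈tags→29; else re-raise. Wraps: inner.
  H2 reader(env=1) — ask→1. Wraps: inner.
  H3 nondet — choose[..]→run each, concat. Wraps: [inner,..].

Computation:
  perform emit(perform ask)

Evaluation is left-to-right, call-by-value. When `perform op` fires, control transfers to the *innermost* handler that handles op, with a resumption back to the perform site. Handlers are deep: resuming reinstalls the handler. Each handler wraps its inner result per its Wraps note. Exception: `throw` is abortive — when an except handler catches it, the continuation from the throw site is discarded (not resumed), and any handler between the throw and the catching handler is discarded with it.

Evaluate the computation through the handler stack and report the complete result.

Step-by-step:
ask @ H2 ⇒ 1
emit(1) @ H0 ⇒ out+=1
H0 returns [1, 0]
H1 returns [1, 0]
H2 returns [1, 0]
H3 returns [[1, 0]]
= [[1, 0]]

Answer: [[1, 0]]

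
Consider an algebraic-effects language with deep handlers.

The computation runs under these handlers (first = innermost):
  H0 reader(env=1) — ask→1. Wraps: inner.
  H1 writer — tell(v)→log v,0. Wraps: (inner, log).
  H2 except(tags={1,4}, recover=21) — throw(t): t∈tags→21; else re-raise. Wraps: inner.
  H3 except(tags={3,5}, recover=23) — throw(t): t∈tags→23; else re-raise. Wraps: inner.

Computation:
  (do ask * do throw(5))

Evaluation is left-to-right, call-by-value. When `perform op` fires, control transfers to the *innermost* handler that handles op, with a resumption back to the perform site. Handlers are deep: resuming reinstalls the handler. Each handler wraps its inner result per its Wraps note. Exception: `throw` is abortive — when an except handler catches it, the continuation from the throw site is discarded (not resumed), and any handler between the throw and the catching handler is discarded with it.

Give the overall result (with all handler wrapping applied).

Answer: 23

Working:
ask @ H0 ⇒ 1
throw(5) @ H2 re-raised
throw(5) @ H3 caught ⇒ 23
= 23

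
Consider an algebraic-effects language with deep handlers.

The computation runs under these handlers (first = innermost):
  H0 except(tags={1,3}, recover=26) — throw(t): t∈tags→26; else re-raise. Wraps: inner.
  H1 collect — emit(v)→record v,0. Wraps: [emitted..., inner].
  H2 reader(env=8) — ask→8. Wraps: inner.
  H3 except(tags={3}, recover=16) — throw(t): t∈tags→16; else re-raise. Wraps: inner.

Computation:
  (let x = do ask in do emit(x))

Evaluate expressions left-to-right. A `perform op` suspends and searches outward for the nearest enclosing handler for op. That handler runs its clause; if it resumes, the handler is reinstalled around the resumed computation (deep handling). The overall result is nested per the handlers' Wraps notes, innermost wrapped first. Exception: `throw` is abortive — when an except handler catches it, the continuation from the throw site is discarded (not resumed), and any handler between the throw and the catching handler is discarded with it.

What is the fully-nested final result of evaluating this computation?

Answer: [8, 0]

Evaluation trace:
ask @ H2 ⇒ 8
emit(8) @ H1 ⇒ out+=8
H0 returns 0
H1 returns [8, 0]
H2 returns [8, 0]
H3 returns [8, 0]
= [8, 0]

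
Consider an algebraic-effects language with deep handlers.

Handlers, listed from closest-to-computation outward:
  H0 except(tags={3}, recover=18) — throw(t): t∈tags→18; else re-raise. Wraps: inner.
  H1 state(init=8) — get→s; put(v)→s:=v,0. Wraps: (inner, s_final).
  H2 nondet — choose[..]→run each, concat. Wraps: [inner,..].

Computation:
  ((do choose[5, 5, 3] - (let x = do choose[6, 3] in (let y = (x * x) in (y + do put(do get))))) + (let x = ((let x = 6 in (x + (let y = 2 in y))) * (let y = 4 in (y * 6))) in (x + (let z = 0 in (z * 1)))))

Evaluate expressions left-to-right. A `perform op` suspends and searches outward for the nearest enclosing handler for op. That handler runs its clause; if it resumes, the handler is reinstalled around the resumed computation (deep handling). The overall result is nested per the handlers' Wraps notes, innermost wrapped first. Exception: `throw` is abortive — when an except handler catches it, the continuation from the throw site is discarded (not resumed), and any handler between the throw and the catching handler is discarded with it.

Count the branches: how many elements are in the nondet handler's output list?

Answer: 6

Step-by-step:
choose[5, 5, 3] @ H2
  branch[0] choose=5:
    choose[6, 3] @ H2
      branch[0] choose=6:
        get @ H1 ⇒ 8
        put(8) @ H1 ⇒ s:=8
        H0 returns 161
        H1 returns (161, 8)
        H2 returns [(161, 8)]
      branch[1] choose=3:
        get @ H1 ⇒ 8
        put(8) @ H1 ⇒ s:=8
        H0 returns 188
        H1 returns (188, 8)
        H2 returns [(188, 8)]
  branch[1] choose=5:
    choose[6, 3] @ H2
      branch[0] choose=6:
        get @ H1 ⇒ 8
        put(8) @ H1 ⇒ s:=8
        H0 returns 161
        H1 returns (161, 8)
        H2 returns [(161, 8)]
      branch[1] choose=3:
        get @ H1 ⇒ 8
        put(8) @ H1 ⇒ s:=8
        H0 returns 188
        H1 returns (188, 8)
        H2 returns [(188, 8)]
  branch[2] choose=3:
    choose[6, 3] @ H2
      branch[0] choose=6:
        get @ H1 ⇒ 8
        put(8) @ H1 ⇒ s:=8
        H0 returns 159
        H1 returns (159, 8)
        H2 returns [(159, 8)]
      branch[1] choose=3:
        get @ H1 ⇒ 8
        put(8) @ H1 ⇒ s:=8
        H0 returns 186
        H1 returns (186, 8)
        H2 returns [(186, 8)]
= [(161, 8), (188, 8), (161, 8), (188, 8), (159, 8), (186, 8)]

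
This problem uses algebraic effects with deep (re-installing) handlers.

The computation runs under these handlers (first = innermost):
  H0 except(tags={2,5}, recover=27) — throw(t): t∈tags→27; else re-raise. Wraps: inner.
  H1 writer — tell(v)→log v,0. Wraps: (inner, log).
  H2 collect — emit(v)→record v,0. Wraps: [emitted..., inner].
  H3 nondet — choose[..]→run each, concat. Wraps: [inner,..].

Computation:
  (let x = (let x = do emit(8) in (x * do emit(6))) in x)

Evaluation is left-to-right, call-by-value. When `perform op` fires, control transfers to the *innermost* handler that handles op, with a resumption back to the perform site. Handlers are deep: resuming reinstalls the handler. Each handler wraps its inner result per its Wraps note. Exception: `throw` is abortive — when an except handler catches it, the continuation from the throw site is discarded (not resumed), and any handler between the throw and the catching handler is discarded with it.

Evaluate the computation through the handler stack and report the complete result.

Answer: [[8, 6, (0, ())]]

Step-by-step:
emit(8) @ H2 ⇒ out+=8
emit(6) @ H2 ⇒ out+=6
H0 returns 0
H1 returns (0, ())
H2 returns [8, 6, (0, ())]
H3 returns [[8, 6, (0, ())]]
= [[8, 6, (0, ())]]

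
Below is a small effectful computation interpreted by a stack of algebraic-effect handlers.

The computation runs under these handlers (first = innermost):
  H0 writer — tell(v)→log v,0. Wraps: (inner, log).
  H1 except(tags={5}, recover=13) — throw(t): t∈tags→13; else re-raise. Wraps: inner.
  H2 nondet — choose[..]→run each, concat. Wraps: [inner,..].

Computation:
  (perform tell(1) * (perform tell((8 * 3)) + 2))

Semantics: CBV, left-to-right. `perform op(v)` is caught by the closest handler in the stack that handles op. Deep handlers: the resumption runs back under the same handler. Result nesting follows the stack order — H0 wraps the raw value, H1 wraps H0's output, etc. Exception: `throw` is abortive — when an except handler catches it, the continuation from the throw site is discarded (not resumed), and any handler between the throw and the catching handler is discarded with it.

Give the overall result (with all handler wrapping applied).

Working:
tell(1) @ H0 ⇒ log+=1
tell(24) @ H0 ⇒ log+=24
H0 returns (0, (1, 24))
H1 returns (0, (1, 24))
H2 returns [(0, (1, 24))]
= [(0, (1, 24))]

Answer: [(0, (1, 24))]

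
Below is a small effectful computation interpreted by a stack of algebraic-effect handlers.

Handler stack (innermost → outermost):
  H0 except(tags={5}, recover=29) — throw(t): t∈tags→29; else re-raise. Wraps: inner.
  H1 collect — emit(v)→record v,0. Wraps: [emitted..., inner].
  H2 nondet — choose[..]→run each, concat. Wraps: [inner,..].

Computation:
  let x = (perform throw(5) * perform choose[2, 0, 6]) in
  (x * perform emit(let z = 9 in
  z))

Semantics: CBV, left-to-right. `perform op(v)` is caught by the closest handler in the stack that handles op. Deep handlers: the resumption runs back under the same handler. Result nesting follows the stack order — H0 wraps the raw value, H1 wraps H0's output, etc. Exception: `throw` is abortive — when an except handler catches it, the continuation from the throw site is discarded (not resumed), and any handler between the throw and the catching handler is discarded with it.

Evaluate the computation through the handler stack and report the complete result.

Answer: [[29]]

Step-by-step:
throw(5) @ H0 caught ⇒ 29
H1 returns [29]
H2 returns [[29]]
= [[29]]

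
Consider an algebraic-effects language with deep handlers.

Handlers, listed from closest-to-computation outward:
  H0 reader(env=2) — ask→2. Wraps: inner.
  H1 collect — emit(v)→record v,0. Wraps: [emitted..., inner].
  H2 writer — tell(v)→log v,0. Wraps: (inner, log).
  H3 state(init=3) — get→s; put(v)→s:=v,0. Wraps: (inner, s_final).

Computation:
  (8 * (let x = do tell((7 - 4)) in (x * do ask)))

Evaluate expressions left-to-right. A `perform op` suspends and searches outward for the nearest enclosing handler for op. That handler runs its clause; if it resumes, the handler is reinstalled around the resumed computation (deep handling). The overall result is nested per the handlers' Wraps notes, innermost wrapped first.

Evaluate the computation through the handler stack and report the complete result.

Answer: (([0], (3)), 3)

Evaluation trace:
tell(3) @ H2 ⇒ log+=3
ask @ H0 ⇒ 2
H0 returns 0
H1 returns [0]
H2 returns ([0], (3))
H3 returns (([0], (3)), 3)
= (([0], (3)), 3)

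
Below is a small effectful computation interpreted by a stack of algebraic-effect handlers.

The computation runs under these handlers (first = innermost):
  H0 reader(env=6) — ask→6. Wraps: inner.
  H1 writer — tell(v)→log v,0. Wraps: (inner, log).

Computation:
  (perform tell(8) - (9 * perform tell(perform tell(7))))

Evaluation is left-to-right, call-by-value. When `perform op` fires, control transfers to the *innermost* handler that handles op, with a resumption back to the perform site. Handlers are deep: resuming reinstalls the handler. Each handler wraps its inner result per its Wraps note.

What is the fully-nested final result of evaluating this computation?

Answer: (0, (8, 7, 0))

Step-by-step:
tell(8) @ H1 ⇒ log+=8
tell(7) @ H1 ⇒ log+=7
tell(0) @ H1 ⇒ log+=0
H0 returns 0
H1 returns (0, (8, 7, 0))
= (0, (8, 7, 0))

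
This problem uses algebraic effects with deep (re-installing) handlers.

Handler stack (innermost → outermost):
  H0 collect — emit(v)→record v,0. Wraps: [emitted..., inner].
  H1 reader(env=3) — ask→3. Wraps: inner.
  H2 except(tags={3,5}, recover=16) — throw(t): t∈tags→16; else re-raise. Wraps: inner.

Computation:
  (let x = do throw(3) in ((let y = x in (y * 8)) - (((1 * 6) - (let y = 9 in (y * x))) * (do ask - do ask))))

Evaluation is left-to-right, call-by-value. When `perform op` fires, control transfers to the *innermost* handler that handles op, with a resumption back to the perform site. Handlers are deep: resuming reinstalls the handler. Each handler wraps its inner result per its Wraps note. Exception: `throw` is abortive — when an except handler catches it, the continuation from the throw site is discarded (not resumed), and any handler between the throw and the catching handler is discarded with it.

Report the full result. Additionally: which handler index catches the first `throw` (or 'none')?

Evaluation trace:
throw(3) @ H2 caught ⇒ 16
= 16

Answer: 16 ; first throw caught by: H2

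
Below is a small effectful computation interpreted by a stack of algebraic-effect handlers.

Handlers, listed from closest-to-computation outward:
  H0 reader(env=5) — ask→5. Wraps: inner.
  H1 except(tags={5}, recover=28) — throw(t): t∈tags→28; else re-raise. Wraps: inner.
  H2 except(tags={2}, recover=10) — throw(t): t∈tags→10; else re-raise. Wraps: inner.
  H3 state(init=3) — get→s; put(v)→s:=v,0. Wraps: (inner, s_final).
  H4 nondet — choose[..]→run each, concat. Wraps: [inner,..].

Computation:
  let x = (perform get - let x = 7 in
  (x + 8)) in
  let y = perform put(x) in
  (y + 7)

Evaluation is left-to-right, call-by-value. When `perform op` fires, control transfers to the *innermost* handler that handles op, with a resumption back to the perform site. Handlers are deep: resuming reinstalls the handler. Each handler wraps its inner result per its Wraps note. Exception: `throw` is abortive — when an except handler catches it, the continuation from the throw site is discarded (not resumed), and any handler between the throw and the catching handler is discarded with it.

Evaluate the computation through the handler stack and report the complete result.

Answer: [(7, -12)]

Working:
get @ H3 ⇒ 3
put(-12) @ H3 ⇒ s:=-12
H0 returns 7
H1 returns 7
H2 returns 7
H3 returns (7, -12)
H4 returns [(7, -12)]
= [(7, -12)]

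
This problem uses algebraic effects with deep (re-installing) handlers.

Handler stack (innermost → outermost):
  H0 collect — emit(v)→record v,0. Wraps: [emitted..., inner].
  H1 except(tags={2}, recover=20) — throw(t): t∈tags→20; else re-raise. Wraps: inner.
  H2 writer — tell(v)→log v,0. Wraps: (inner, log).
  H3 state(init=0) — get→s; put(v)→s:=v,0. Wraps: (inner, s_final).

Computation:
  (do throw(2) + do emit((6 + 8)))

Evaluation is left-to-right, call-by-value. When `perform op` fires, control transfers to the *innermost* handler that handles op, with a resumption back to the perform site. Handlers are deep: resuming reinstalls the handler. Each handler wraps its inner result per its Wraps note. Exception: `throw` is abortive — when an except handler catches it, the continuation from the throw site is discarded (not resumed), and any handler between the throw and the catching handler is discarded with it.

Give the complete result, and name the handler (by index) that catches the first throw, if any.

Evaluation trace:
throw(2) @ H1 caught ⇒ 20
H2 returns (20, ())
H3 returns ((20, ()), 0)
= ((20, ()), 0)

Answer: ((20, ()), 0) ; first throw caught by: H1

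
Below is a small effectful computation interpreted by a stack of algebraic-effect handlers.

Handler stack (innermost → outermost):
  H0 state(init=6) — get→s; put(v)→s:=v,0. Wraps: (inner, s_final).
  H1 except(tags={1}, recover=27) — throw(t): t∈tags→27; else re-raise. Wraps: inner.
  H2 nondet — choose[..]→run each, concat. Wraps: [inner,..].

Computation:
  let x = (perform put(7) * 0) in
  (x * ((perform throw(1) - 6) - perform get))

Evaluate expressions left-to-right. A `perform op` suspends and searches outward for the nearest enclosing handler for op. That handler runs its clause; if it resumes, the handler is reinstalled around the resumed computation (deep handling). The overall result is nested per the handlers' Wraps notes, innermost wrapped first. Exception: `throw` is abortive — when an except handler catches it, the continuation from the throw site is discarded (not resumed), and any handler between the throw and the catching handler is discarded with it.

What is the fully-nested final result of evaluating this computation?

Answer: [27]

Working:
put(7) @ H0 ⇒ s:=7
throw(1) @ H1 caught ⇒ 27
H2 returns [27]
= [27]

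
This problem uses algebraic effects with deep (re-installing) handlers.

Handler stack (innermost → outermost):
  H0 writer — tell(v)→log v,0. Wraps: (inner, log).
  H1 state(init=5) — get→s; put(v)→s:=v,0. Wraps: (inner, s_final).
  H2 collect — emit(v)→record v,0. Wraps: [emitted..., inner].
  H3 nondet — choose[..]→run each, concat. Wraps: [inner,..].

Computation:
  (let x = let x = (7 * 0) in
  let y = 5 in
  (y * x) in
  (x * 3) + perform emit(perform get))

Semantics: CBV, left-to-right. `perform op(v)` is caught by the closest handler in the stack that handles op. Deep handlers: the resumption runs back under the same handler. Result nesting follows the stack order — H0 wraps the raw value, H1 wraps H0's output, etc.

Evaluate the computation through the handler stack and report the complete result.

Answer: [[5, ((0, ()), 5)]]

Working:
get @ H1 ⇒ 5
emit(5) @ H2 ⇒ out+=5
H0 returns (0, ())
H1 returns ((0, ()), 5)
H2 returns [5, ((0, ()), 5)]
H3 returns [[5, ((0, ()), 5)]]
= [[5, ((0, ()), 5)]]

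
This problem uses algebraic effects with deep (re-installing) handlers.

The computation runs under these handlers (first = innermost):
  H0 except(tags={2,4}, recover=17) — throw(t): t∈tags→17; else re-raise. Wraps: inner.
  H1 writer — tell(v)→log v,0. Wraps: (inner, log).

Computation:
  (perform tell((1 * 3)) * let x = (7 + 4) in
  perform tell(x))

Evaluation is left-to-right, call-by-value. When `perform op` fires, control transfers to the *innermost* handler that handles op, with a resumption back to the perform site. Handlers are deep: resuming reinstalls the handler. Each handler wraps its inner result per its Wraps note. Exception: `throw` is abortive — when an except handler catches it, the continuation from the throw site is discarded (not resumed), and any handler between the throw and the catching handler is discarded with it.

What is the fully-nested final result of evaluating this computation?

Evaluation trace:
tell(3) @ H1 ⇒ log+=3
tell(11) @ H1 ⇒ log+=11
H0 returns 0
H1 returns (0, (3, 11))
= (0, (3, 11))

Answer: (0, (3, 11))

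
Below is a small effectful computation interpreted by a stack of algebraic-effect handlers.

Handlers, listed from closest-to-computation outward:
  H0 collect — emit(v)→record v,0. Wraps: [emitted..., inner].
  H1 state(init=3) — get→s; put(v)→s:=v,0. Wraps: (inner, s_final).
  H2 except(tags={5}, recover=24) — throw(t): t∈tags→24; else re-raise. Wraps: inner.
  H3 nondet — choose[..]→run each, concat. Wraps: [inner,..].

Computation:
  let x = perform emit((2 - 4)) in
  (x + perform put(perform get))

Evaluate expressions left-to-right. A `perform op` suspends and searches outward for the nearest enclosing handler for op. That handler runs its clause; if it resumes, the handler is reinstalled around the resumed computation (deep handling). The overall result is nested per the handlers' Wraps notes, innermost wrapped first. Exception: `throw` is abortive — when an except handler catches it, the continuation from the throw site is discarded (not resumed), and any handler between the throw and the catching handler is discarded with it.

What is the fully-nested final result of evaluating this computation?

Working:
emit(-2) @ H0 ⇒ out+=-2
get @ H1 ⇒ 3
put(3) @ H1 ⇒ s:=3
H0 returns [-2, 0]
H1 returns ([-2, 0], 3)
H2 returns ([-2, 0], 3)
H3 returns [([-2, 0], 3)]
= [([-2, 0], 3)]

Answer: [([-2, 0], 3)]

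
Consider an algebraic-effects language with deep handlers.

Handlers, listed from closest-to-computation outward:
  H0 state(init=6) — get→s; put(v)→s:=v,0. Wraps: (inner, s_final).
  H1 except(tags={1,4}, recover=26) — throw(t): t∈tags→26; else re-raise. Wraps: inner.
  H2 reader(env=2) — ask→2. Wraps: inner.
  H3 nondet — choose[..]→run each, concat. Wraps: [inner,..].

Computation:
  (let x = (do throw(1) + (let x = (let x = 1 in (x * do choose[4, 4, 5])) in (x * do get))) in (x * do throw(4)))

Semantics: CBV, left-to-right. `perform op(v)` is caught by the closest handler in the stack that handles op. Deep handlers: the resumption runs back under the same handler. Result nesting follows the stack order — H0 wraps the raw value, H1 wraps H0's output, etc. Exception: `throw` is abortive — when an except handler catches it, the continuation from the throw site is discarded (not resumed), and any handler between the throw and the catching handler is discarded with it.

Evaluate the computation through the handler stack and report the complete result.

Working:
throw(1) @ H1 caught ⇒ 26
H2 returns 26
H3 returns [26]
= [26]

Answer: [26]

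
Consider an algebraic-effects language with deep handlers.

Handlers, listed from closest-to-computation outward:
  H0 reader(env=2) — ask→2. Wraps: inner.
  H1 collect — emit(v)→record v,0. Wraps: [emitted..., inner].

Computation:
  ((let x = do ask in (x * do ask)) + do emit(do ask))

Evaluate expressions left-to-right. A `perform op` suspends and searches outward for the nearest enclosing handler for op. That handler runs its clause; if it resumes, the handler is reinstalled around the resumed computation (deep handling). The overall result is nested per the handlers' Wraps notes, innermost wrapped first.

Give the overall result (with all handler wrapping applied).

Step-by-step:
ask @ H0 ⇒ 2
ask @ H0 ⇒ 2
ask @ H0 ⇒ 2
emit(2) @ H1 ⇒ out+=2
H0 returns 4
H1 returns [2, 4]
= [2, 4]

Answer: [2, 4]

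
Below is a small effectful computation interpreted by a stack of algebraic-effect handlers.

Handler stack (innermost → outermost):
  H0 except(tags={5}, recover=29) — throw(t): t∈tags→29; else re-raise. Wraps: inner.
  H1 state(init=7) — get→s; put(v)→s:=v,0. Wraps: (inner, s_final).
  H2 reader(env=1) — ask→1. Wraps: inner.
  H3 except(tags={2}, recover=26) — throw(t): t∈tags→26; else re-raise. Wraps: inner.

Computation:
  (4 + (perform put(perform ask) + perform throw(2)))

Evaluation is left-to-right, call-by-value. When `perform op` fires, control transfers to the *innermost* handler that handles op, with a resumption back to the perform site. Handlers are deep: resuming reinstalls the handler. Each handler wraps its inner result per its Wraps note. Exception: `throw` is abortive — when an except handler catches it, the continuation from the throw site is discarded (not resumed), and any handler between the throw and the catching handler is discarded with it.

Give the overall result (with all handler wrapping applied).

Step-by-step:
ask @ H2 ⇒ 1
put(1) @ H1 ⇒ s:=1
throw(2) @ H0 re-raised
throw(2) @ H3 caught ⇒ 26
= 26

Answer: 26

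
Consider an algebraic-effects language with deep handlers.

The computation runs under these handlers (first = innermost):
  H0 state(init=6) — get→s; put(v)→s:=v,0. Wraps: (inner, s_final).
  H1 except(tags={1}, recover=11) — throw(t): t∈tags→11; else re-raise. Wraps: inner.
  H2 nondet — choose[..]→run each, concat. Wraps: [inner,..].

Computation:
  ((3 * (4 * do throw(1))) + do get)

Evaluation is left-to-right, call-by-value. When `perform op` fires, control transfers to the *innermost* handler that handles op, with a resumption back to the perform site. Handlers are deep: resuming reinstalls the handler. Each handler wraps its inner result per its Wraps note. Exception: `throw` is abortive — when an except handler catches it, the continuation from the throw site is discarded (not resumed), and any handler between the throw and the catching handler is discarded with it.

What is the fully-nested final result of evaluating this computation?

Evaluation trace:
throw(1) @ H1 caught ⇒ 11
H2 returns [11]
= [11]

Answer: [11]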